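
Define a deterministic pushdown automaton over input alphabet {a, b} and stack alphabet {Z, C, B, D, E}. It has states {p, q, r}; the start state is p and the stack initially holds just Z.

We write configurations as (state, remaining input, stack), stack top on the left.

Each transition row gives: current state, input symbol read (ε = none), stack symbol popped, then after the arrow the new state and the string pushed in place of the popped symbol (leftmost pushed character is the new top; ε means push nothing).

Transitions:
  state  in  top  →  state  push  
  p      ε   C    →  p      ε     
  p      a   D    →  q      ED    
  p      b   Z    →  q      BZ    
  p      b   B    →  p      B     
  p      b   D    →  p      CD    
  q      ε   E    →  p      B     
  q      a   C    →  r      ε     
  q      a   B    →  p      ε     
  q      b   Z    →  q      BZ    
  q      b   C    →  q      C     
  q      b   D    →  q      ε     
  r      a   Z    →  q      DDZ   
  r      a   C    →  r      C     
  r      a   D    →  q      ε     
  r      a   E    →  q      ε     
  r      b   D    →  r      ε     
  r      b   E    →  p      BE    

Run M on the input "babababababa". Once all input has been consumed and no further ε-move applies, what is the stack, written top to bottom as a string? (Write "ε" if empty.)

Z

(p, babababababa, Z)
  read b, top Z: go to q, push BZ → (q, abababababa, BZ)
  read a, top B: go to p, push ε → (p, bababababa, Z)
  read b, top Z: go to q, push BZ → (q, ababababa, BZ)
  read a, top B: go to p, push ε → (p, babababa, Z)
  read b, top Z: go to q, push BZ → (q, abababa, BZ)
  read a, top B: go to p, push ε → (p, bababa, Z)
  read b, top Z: go to q, push BZ → (q, ababa, BZ)
  read a, top B: go to p, push ε → (p, baba, Z)
  read b, top Z: go to q, push BZ → (q, aba, BZ)
  read a, top B: go to p, push ε → (p, ba, Z)
  read b, top Z: go to q, push BZ → (q, a, BZ)
  read a, top B: go to p, push ε → (p, ε, Z)
All input consumed in state p with stack Z.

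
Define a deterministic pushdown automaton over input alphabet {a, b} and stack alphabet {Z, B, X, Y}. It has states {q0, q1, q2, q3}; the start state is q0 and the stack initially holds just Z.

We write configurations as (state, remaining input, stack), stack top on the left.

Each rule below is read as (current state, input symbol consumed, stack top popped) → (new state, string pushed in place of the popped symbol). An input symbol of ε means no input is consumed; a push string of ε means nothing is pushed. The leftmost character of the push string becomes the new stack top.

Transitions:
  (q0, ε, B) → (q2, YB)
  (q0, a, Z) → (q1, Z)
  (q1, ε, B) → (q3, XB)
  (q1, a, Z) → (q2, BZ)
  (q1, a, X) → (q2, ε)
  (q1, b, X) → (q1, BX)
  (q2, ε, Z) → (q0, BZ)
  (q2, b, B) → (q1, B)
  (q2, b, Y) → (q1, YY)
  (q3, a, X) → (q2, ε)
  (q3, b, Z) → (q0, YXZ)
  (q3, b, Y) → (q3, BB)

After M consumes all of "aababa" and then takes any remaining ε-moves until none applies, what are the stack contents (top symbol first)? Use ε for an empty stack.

(q0, aababa, Z) ⊢ (q1, ababa, Z) ⊢ (q2, baba, BZ) ⊢ (q1, aba, BZ) ⊢ (q3, aba, XBZ) ⊢ (q2, ba, BZ) ⊢ (q1, a, BZ) ⊢ (q3, a, XBZ) ⊢ (q2, ε, BZ)
All input consumed in state q2 with stack BZ.

BZ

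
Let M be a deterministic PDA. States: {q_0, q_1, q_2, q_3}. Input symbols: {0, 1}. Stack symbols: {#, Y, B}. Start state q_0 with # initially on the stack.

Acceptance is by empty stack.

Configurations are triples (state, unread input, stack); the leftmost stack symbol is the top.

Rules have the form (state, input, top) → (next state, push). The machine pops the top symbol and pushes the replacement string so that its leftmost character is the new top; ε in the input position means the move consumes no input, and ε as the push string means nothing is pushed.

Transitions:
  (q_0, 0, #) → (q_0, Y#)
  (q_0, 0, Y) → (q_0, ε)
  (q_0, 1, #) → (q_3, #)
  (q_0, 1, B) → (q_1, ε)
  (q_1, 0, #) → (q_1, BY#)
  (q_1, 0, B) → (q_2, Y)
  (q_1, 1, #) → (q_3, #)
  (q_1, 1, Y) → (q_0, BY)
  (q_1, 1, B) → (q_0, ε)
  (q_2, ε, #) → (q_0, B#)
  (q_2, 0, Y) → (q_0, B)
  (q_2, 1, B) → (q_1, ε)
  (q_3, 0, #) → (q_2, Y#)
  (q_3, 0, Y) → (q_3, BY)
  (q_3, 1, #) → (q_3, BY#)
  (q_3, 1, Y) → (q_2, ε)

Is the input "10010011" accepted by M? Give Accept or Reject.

(q_0, 10010011, #) ⊢ (q_3, 0010011, #) ⊢ (q_2, 010011, Y#) ⊢ (q_0, 10011, B#) ⊢ (q_1, 0011, #) ⊢ (q_1, 011, BY#) ⊢ (q_2, 11, YY#)
No transition applies at (q_2, 11, YY#); input not fully consumed.

Reject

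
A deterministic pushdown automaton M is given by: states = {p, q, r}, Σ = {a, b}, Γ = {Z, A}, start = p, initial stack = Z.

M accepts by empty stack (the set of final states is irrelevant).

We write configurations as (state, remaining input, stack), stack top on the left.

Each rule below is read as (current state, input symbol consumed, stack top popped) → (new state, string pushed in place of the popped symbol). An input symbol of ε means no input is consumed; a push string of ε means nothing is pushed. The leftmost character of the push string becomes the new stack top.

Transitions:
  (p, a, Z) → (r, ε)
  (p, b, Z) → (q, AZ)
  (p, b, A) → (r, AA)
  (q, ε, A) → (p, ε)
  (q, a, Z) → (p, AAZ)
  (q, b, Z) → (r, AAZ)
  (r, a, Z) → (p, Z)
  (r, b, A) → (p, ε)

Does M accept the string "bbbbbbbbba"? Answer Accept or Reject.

Accept

(p, bbbbbbbbba, Z)
  read b, top Z: go to q, push AZ → (q, bbbbbbbba, AZ)
  ε-move, top A: go to p, push ε → (p, bbbbbbbba, Z)
  read b, top Z: go to q, push AZ → (q, bbbbbbba, AZ)
  ε-move, top A: go to p, push ε → (p, bbbbbbba, Z)
  read b, top Z: go to q, push AZ → (q, bbbbbba, AZ)
  ε-move, top A: go to p, push ε → (p, bbbbbba, Z)
  read b, top Z: go to q, push AZ → (q, bbbbba, AZ)
  ε-move, top A: go to p, push ε → (p, bbbbba, Z)
  read b, top Z: go to q, push AZ → (q, bbbba, AZ)
  ε-move, top A: go to p, push ε → (p, bbbba, Z)
  read b, top Z: go to q, push AZ → (q, bbba, AZ)
  ε-move, top A: go to p, push ε → (p, bbba, Z)
  read b, top Z: go to q, push AZ → (q, bba, AZ)
  ε-move, top A: go to p, push ε → (p, bba, Z)
  read b, top Z: go to q, push AZ → (q, ba, AZ)
  ε-move, top A: go to p, push ε → (p, ba, Z)
  read b, top Z: go to q, push AZ → (q, a, AZ)
  ε-move, top A: go to p, push ε → (p, a, Z)
  read a, top Z: go to r, push ε → (r, ε, ε)
All input consumed and the stack is empty.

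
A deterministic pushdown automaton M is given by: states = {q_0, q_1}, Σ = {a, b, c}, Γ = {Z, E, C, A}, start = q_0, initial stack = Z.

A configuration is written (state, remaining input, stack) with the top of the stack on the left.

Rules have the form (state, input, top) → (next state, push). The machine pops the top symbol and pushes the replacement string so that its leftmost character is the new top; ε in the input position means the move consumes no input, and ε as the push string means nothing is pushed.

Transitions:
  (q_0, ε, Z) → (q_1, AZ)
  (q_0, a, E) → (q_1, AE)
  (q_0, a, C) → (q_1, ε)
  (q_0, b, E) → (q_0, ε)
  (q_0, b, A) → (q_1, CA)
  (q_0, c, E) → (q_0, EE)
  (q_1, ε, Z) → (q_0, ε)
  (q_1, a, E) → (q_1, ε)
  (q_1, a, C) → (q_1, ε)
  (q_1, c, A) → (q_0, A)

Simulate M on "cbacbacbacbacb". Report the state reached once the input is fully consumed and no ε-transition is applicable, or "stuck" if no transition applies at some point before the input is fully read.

(q_0, cbacbacbacbacb, Z)
  ε-move, top Z: go to q_1, push AZ → (q_1, cbacbacbacbacb, AZ)
  read c, top A: go to q_0, push A → (q_0, bacbacbacbacb, AZ)
  read b, top A: go to q_1, push CA → (q_1, acbacbacbacb, CAZ)
  read a, top C: go to q_1, push ε → (q_1, cbacbacbacb, AZ)
  read c, top A: go to q_0, push A → (q_0, bacbacbacb, AZ)
  read b, top A: go to q_1, push CA → (q_1, acbacbacb, CAZ)
  read a, top C: go to q_1, push ε → (q_1, cbacbacb, AZ)
  read c, top A: go to q_0, push A → (q_0, bacbacb, AZ)
  read b, top A: go to q_1, push CA → (q_1, acbacb, CAZ)
  read a, top C: go to q_1, push ε → (q_1, cbacb, AZ)
  read c, top A: go to q_0, push A → (q_0, bacb, AZ)
  read b, top A: go to q_1, push CA → (q_1, acb, CAZ)
  read a, top C: go to q_1, push ε → (q_1, cb, AZ)
  read c, top A: go to q_0, push A → (q_0, b, AZ)
  read b, top A: go to q_1, push CA → (q_1, ε, CAZ)
All input consumed; M is in state q_1.

q_1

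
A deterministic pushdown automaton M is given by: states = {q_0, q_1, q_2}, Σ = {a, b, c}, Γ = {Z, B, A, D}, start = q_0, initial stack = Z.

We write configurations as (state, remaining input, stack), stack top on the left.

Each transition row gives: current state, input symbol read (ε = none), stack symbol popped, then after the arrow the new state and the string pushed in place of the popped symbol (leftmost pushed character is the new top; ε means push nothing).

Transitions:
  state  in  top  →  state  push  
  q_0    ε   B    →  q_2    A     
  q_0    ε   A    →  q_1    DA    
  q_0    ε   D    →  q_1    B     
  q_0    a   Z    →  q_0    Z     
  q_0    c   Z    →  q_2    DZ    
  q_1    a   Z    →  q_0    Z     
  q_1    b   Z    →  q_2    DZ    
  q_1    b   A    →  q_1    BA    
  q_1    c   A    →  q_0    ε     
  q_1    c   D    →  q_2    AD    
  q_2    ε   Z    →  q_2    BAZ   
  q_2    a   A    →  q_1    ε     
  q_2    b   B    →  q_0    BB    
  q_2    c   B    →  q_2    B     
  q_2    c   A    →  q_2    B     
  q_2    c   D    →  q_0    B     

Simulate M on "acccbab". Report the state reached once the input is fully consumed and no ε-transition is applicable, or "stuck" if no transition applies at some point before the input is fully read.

(q_0, acccbab, Z)
  read a, top Z: go to q_0, push Z → (q_0, cccbab, Z)
  read c, top Z: go to q_2, push DZ → (q_2, ccbab, DZ)
  read c, top D: go to q_0, push B → (q_0, cbab, BZ)
  ε-move, top B: go to q_2, push A → (q_2, cbab, AZ)
  read c, top A: go to q_2, push B → (q_2, bab, BZ)
  read b, top B: go to q_0, push BB → (q_0, ab, BBZ)
  ε-move, top B: go to q_2, push A → (q_2, ab, ABZ)
  read a, top A: go to q_1, push ε → (q_1, b, BZ)
No transition for (q_1, b, top B); M blocks with input b remaining.

stuck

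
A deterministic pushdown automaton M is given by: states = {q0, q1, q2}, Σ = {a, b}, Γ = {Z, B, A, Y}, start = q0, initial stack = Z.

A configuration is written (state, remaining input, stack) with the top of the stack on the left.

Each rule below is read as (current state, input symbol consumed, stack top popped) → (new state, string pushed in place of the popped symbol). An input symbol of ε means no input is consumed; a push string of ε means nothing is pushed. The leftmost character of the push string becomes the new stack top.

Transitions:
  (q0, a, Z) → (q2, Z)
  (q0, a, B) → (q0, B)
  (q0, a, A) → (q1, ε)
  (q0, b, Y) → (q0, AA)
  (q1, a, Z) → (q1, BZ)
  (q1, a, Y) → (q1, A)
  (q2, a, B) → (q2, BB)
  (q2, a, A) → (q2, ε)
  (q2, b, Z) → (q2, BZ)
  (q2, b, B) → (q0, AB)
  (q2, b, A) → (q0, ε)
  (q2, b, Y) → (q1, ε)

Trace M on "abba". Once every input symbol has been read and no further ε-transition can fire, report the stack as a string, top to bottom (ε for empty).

BZ

(q0, abba, Z) ⊢ (q2, bba, Z) ⊢ (q2, ba, BZ) ⊢ (q0, a, ABZ) ⊢ (q1, ε, BZ)
All input consumed in state q1 with stack BZ.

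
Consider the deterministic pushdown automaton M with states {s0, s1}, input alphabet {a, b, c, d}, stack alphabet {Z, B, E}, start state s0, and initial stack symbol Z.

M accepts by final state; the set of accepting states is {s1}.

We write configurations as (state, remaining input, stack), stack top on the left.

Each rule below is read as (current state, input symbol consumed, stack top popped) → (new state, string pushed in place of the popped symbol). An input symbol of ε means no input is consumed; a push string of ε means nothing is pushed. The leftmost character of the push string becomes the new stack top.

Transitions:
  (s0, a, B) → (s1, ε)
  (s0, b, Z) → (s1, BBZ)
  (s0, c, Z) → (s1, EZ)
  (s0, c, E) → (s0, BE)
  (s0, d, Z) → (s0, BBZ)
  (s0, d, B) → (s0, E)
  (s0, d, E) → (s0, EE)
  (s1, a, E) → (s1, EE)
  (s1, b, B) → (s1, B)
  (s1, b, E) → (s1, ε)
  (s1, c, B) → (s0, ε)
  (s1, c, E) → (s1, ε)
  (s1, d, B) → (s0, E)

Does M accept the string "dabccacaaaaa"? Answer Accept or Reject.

(s0, dabccacaaaaa, Z) ⊢ (s0, abccacaaaaa, BBZ) ⊢ (s1, bccacaaaaa, BZ) ⊢ (s1, ccacaaaaa, BZ) ⊢ (s0, cacaaaaa, Z) ⊢ (s1, acaaaaa, EZ) ⊢ (s1, caaaaa, EEZ) ⊢ (s1, aaaaa, EZ) ⊢ (s1, aaaa, EEZ) ⊢ (s1, aaa, EEEZ) ⊢ (s1, aa, EEEEZ) ⊢ (s1, a, EEEEEZ) ⊢ (s1, ε, EEEEEEZ)
All input consumed; state s1 ∈ F.

Accept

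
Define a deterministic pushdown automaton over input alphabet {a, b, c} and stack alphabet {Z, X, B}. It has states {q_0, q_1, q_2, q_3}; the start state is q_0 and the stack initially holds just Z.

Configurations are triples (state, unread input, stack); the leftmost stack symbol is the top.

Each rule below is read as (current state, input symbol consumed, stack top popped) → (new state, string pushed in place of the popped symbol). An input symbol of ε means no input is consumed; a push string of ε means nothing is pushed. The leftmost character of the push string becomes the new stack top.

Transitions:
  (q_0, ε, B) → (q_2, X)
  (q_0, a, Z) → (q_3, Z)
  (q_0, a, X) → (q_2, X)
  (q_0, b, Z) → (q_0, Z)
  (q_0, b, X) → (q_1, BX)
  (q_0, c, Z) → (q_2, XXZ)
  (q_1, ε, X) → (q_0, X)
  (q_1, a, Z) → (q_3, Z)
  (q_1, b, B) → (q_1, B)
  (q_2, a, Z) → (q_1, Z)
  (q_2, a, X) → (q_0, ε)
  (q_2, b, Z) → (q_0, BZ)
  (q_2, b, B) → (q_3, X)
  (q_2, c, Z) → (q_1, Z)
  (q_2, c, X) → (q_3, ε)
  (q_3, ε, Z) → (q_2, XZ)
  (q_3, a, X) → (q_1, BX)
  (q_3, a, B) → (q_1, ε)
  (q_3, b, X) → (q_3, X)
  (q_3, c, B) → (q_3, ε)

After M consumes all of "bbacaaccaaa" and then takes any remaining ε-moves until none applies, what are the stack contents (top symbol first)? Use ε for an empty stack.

Z

(q_0, bbacaaccaaa, Z) ⊢ (q_0, bacaaccaaa, Z) ⊢ (q_0, acaaccaaa, Z) ⊢ (q_3, caaccaaa, Z) ⊢ (q_2, caaccaaa, XZ) ⊢ (q_3, aaccaaa, Z) ⊢ (q_2, aaccaaa, XZ) ⊢ (q_0, accaaa, Z) ⊢ (q_3, ccaaa, Z) ⊢ (q_2, ccaaa, XZ) ⊢ (q_3, caaa, Z) ⊢ (q_2, caaa, XZ) ⊢ (q_3, aaa, Z) ⊢ (q_2, aaa, XZ) ⊢ (q_0, aa, Z) ⊢ (q_3, a, Z) ⊢ (q_2, a, XZ) ⊢ (q_0, ε, Z)
All input consumed in state q_0 with stack Z.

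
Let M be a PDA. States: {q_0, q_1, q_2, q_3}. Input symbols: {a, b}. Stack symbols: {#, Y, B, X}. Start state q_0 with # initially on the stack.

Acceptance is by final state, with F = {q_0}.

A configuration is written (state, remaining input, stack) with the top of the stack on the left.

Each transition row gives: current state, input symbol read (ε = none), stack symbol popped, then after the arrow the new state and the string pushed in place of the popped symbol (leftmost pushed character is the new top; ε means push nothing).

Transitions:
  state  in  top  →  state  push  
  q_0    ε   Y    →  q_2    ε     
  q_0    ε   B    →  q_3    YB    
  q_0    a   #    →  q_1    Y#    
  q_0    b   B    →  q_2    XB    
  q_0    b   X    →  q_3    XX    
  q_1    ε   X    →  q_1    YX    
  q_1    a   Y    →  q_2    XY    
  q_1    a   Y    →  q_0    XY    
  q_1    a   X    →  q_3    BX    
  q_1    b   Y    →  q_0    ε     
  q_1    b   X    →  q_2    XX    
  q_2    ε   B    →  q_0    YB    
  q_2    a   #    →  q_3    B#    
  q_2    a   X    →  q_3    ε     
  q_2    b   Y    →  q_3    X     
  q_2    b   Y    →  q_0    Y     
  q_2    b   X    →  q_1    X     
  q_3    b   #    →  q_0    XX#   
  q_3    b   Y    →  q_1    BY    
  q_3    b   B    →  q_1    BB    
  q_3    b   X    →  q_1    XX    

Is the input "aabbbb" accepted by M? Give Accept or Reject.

Accept

One accepting computation: (q_0, aabbbb, #) ⊢ (q_1, abbbb, Y#) ⊢ (q_2, bbbb, XY#) ⊢ (q_1, bbb, XY#) ⊢ (q_2, bb, XXY#) ⊢ (q_1, b, XXY#) ⊢ (q_1, b, YXXY#) ⊢ (q_0, ε, XXY#)
All input consumed and state q_0 ∈ F.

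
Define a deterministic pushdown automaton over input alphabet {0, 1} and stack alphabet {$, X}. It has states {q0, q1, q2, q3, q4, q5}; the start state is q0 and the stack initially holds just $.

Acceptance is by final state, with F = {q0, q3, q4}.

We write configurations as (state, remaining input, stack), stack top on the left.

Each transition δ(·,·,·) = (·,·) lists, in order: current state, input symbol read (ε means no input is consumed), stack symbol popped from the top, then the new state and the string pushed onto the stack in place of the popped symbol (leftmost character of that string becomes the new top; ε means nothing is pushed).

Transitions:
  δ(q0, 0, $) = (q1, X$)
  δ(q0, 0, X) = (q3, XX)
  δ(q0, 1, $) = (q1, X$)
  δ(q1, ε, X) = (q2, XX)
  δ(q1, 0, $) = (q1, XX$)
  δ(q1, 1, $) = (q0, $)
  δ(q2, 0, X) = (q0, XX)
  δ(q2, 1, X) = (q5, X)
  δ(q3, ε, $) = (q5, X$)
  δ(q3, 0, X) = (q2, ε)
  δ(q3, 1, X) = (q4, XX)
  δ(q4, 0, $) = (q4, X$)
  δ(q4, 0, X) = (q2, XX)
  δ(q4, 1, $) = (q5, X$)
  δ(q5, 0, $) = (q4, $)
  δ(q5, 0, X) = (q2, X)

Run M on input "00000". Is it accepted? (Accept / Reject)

Accept

(q0, 00000, $)
  read 0, top $: go to q1, push X$ → (q1, 0000, X$)
  ε-move, top X: go to q2, push XX → (q2, 0000, XX$)
  read 0, top X: go to q0, push XX → (q0, 000, XXX$)
  read 0, top X: go to q3, push XX → (q3, 00, XXXX$)
  read 0, top X: go to q2, push ε → (q2, 0, XXX$)
  read 0, top X: go to q0, push XX → (q0, ε, XXXX$)
All input consumed; state q0 ∈ F.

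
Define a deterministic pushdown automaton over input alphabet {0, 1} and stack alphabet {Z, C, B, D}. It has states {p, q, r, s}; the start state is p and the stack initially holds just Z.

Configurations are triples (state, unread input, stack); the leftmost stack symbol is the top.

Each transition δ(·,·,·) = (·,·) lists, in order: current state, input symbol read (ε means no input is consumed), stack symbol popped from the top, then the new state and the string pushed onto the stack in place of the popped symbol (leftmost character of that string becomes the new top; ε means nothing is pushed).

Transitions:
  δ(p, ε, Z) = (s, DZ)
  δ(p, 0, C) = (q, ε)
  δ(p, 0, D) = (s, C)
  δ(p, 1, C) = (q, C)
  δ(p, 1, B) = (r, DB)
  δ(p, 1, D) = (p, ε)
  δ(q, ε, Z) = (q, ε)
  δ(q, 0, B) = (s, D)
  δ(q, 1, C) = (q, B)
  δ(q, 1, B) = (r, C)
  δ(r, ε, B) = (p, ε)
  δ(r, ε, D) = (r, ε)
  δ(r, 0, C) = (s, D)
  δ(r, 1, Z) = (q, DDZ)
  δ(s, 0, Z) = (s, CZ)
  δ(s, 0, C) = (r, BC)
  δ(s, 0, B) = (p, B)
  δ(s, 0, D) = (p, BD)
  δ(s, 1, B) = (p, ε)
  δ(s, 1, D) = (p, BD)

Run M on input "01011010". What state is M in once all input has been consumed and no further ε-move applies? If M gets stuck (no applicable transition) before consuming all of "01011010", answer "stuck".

stuck

(p, 01011010, Z) ⊢ (s, 01011010, DZ) ⊢ (p, 1011010, BDZ) ⊢ (r, 011010, DBDZ) ⊢ (r, 011010, BDZ) ⊢ (p, 011010, DZ) ⊢ (s, 11010, CZ)
No transition for (s, 1, top C); M blocks with input 11010 remaining.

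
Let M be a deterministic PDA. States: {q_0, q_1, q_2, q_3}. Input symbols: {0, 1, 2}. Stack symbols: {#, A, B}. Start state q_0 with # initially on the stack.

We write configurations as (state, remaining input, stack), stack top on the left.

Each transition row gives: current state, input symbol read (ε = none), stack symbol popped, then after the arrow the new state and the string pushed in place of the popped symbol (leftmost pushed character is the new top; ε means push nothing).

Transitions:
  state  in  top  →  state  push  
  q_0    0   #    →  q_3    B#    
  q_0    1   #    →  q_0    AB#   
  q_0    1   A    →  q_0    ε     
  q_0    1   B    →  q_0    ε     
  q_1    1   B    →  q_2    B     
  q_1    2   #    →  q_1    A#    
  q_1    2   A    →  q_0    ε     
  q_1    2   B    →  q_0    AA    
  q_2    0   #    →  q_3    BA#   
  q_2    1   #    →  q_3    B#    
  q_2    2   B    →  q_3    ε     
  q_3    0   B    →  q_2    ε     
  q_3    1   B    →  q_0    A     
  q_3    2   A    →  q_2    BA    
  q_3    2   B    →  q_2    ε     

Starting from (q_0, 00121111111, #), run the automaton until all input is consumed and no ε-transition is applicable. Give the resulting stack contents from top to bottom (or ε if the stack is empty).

(q_0, 00121111111, #)
  read 0, top #: go to q_3, push B# → (q_3, 0121111111, B#)
  read 0, top B: go to q_2, push ε → (q_2, 121111111, #)
  read 1, top #: go to q_3, push B# → (q_3, 21111111, B#)
  read 2, top B: go to q_2, push ε → (q_2, 1111111, #)
  read 1, top #: go to q_3, push B# → (q_3, 111111, B#)
  read 1, top B: go to q_0, push A → (q_0, 11111, A#)
  read 1, top A: go to q_0, push ε → (q_0, 1111, #)
  read 1, top #: go to q_0, push AB# → (q_0, 111, AB#)
  read 1, top A: go to q_0, push ε → (q_0, 11, B#)
  read 1, top B: go to q_0, push ε → (q_0, 1, #)
  read 1, top #: go to q_0, push AB# → (q_0, ε, AB#)
All input consumed in state q_0 with stack AB#.

AB#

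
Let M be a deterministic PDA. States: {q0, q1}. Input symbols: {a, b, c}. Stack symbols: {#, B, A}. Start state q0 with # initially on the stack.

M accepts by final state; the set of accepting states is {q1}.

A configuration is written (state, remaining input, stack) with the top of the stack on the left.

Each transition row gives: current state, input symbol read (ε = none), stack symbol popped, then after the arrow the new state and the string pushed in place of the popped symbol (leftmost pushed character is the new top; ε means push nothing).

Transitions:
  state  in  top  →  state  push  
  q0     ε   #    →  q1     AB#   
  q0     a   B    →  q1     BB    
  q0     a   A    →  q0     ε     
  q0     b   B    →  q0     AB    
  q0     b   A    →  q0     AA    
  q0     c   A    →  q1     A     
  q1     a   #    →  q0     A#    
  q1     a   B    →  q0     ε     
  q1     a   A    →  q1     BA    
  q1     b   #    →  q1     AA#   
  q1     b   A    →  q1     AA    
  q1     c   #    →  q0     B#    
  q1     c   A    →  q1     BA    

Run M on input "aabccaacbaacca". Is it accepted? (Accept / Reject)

(q0, aabccaacbaacca, #)
  ε-move, top #: go to q1, push AB# → (q1, aabccaacbaacca, AB#)
  read a, top A: go to q1, push BA → (q1, abccaacbaacca, BAB#)
  read a, top B: go to q0, push ε → (q0, bccaacbaacca, AB#)
  read b, top A: go to q0, push AA → (q0, ccaacbaacca, AAB#)
  read c, top A: go to q1, push A → (q1, caacbaacca, AAB#)
  read c, top A: go to q1, push BA → (q1, aacbaacca, BAAB#)
  read a, top B: go to q0, push ε → (q0, acbaacca, AAB#)
  read a, top A: go to q0, push ε → (q0, cbaacca, AB#)
  read c, top A: go to q1, push A → (q1, baacca, AB#)
  read b, top A: go to q1, push AA → (q1, aacca, AAB#)
  read a, top A: go to q1, push BA → (q1, acca, BAAB#)
  read a, top B: go to q0, push ε → (q0, cca, AAB#)
  read c, top A: go to q1, push A → (q1, ca, AAB#)
  read c, top A: go to q1, push BA → (q1, a, BAAB#)
  read a, top B: go to q0, push ε → (q0, ε, AAB#)
All input consumed; state q0 ∉ F and no further ε-move applies.

Reject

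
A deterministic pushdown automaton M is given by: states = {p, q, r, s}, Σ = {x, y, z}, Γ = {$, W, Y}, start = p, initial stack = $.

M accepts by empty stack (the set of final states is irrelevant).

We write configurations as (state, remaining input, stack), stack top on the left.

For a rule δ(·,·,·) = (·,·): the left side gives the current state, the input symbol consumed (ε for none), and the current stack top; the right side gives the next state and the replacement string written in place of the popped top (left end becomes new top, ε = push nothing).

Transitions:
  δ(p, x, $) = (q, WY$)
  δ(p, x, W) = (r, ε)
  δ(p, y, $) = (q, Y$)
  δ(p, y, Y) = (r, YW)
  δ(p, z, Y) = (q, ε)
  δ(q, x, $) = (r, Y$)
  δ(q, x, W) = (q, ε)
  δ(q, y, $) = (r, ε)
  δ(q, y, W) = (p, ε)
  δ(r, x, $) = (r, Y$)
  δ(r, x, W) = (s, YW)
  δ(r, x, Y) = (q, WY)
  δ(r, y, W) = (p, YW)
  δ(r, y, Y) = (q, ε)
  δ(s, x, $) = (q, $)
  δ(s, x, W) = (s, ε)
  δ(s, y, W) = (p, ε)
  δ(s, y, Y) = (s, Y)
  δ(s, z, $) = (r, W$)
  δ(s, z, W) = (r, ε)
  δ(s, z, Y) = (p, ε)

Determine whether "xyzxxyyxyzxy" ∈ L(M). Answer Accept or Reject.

Accept

(p, xyzxxyyxyzxy, $)
  read x, top $: go to q, push WY$ → (q, yzxxyyxyzxy, WY$)
  read y, top W: go to p, push ε → (p, zxxyyxyzxy, Y$)
  read z, top Y: go to q, push ε → (q, xxyyxyzxy, $)
  read x, top $: go to r, push Y$ → (r, xyyxyzxy, Y$)
  read x, top Y: go to q, push WY → (q, yyxyzxy, WY$)
  read y, top W: go to p, push ε → (p, yxyzxy, Y$)
  read y, top Y: go to r, push YW → (r, xyzxy, YW$)
  read x, top Y: go to q, push WY → (q, yzxy, WYW$)
  read y, top W: go to p, push ε → (p, zxy, YW$)
  read z, top Y: go to q, push ε → (q, xy, W$)
  read x, top W: go to q, push ε → (q, y, $)
  read y, top $: go to r, push ε → (r, ε, ε)
All input consumed and the stack is empty.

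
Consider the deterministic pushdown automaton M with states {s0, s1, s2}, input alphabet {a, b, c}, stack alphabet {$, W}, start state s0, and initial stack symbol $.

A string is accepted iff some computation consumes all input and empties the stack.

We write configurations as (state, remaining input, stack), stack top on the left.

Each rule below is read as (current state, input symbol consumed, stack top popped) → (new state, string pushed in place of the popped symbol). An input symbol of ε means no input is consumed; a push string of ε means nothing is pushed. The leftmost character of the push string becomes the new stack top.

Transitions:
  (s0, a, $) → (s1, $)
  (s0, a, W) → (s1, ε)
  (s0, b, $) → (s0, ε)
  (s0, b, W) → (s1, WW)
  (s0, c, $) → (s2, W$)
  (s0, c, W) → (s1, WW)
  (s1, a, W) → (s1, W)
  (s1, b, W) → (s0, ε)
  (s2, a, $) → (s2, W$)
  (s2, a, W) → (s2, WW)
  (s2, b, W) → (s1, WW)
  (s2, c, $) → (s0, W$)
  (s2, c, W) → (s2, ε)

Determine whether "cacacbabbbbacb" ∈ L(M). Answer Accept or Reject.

(s0, cacacbabbbbacb, $)
  read c, top $: go to s2, push W$ → (s2, acacbabbbbacb, W$)
  read a, top W: go to s2, push WW → (s2, cacbabbbbacb, WW$)
  read c, top W: go to s2, push ε → (s2, acbabbbbacb, W$)
  read a, top W: go to s2, push WW → (s2, cbabbbbacb, WW$)
  read c, top W: go to s2, push ε → (s2, babbbbacb, W$)
  read b, top W: go to s1, push WW → (s1, abbbbacb, WW$)
  read a, top W: go to s1, push W → (s1, bbbbacb, WW$)
  read b, top W: go to s0, push ε → (s0, bbbacb, W$)
  read b, top W: go to s1, push WW → (s1, bbacb, WW$)
  read b, top W: go to s0, push ε → (s0, bacb, W$)
  read b, top W: go to s1, push WW → (s1, acb, WW$)
  read a, top W: go to s1, push W → (s1, cb, WW$)
No transition applies at (s1, cb, WW$); input not fully consumed.

Reject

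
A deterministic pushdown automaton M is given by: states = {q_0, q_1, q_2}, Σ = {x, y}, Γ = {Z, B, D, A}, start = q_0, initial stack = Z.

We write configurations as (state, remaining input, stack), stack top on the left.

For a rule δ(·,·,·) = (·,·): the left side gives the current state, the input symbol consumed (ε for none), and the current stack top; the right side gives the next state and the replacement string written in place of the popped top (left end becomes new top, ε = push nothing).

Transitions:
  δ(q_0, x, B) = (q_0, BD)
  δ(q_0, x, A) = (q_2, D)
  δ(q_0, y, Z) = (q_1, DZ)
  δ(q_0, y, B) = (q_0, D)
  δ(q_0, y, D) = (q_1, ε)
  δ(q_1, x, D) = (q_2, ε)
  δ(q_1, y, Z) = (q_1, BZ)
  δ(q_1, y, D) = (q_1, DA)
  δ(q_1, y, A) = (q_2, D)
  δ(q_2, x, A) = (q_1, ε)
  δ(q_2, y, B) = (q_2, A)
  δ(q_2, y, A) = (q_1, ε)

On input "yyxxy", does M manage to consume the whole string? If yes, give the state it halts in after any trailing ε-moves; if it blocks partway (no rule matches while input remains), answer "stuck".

q_1

(q_0, yyxxy, Z) ⊢ (q_1, yxxy, DZ) ⊢ (q_1, xxy, DAZ) ⊢ (q_2, xy, AZ) ⊢ (q_1, y, Z) ⊢ (q_1, ε, BZ)
All input consumed; M is in state q_1.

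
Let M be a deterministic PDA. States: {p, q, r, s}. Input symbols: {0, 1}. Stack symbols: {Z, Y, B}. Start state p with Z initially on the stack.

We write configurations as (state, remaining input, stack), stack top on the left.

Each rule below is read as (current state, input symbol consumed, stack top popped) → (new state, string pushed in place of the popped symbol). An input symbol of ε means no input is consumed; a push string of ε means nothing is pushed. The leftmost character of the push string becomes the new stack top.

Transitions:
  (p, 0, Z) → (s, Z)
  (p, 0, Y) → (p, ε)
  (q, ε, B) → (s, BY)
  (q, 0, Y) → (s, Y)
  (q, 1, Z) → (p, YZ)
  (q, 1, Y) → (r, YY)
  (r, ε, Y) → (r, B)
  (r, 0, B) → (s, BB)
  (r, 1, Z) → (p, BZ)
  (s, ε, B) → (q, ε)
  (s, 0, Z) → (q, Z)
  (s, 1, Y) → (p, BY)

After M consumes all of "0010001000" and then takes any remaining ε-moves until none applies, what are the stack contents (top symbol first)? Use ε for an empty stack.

(p, 0010001000, Z)
  read 0, top Z: go to s, push Z → (s, 010001000, Z)
  read 0, top Z: go to q, push Z → (q, 10001000, Z)
  read 1, top Z: go to p, push YZ → (p, 0001000, YZ)
  read 0, top Y: go to p, push ε → (p, 001000, Z)
  read 0, top Z: go to s, push Z → (s, 01000, Z)
  read 0, top Z: go to q, push Z → (q, 1000, Z)
  read 1, top Z: go to p, push YZ → (p, 000, YZ)
  read 0, top Y: go to p, push ε → (p, 00, Z)
  read 0, top Z: go to s, push Z → (s, 0, Z)
  read 0, top Z: go to q, push Z → (q, ε, Z)
All input consumed in state q with stack Z.

Z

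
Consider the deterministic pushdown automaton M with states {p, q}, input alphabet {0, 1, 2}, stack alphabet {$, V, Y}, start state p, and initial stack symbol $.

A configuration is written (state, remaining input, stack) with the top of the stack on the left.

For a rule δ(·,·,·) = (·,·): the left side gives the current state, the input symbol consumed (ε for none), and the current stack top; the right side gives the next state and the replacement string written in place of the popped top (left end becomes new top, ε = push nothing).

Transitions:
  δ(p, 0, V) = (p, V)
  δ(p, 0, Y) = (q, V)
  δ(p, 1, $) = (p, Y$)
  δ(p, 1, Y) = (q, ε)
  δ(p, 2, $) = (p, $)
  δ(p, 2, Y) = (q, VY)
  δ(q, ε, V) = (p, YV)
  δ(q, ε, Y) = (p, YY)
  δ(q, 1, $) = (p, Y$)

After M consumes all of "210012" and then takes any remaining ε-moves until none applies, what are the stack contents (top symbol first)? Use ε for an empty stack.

YVYVV$

(p, 210012, $)
  read 2, top $: go to p, push $ → (p, 10012, $)
  read 1, top $: go to p, push Y$ → (p, 0012, Y$)
  read 0, top Y: go to q, push V → (q, 012, V$)
  ε-move, top V: go to p, push YV → (p, 012, YV$)
  read 0, top Y: go to q, push V → (q, 12, VV$)
  ε-move, top V: go to p, push YV → (p, 12, YVV$)
  read 1, top Y: go to q, push ε → (q, 2, VV$)
  ε-move, top V: go to p, push YV → (p, 2, YVV$)
  read 2, top Y: go to q, push VY → (q, ε, VYVV$)
  ε-move, top V: go to p, push YV → (p, ε, YVYVV$)
All input consumed in state p with stack YVYVV$.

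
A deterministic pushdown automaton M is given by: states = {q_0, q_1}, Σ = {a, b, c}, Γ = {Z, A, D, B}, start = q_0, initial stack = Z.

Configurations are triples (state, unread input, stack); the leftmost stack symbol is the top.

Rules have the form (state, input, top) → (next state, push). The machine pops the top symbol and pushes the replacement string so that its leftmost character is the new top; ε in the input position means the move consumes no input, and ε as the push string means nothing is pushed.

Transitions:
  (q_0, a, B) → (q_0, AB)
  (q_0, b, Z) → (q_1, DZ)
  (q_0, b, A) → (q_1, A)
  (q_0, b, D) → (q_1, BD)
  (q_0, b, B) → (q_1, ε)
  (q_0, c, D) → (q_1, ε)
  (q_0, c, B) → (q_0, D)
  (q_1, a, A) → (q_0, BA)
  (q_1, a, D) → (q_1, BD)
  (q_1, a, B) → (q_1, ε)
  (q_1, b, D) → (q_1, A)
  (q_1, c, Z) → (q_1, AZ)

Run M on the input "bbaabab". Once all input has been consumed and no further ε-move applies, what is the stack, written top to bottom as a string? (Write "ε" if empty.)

ABAZ

(q_0, bbaabab, Z)
  read b, top Z: go to q_1, push DZ → (q_1, baabab, DZ)
  read b, top D: go to q_1, push A → (q_1, aabab, AZ)
  read a, top A: go to q_0, push BA → (q_0, abab, BAZ)
  read a, top B: go to q_0, push AB → (q_0, bab, ABAZ)
  read b, top A: go to q_1, push A → (q_1, ab, ABAZ)
  read a, top A: go to q_0, push BA → (q_0, b, BABAZ)
  read b, top B: go to q_1, push ε → (q_1, ε, ABAZ)
All input consumed in state q_1 with stack ABAZ.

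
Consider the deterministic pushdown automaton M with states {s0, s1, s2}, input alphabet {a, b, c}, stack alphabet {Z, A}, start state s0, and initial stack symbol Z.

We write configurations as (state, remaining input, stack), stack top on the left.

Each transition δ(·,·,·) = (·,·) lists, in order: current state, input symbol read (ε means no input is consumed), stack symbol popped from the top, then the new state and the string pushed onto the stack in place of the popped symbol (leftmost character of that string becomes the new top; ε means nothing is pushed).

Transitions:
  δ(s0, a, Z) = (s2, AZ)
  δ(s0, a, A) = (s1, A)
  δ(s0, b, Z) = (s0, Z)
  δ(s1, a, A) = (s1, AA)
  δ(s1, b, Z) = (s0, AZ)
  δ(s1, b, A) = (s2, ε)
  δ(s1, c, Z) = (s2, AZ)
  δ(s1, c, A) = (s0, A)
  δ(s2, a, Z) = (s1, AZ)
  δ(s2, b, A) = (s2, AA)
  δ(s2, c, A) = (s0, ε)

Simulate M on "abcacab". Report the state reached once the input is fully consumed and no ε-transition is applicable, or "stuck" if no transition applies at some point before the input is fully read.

(s0, abcacab, Z)
  read a, top Z: go to s2, push AZ → (s2, bcacab, AZ)
  read b, top A: go to s2, push AA → (s2, cacab, AAZ)
  read c, top A: go to s0, push ε → (s0, acab, AZ)
  read a, top A: go to s1, push A → (s1, cab, AZ)
  read c, top A: go to s0, push A → (s0, ab, AZ)
  read a, top A: go to s1, push A → (s1, b, AZ)
  read b, top A: go to s2, push ε → (s2, ε, Z)
All input consumed; M is in state s2.

s2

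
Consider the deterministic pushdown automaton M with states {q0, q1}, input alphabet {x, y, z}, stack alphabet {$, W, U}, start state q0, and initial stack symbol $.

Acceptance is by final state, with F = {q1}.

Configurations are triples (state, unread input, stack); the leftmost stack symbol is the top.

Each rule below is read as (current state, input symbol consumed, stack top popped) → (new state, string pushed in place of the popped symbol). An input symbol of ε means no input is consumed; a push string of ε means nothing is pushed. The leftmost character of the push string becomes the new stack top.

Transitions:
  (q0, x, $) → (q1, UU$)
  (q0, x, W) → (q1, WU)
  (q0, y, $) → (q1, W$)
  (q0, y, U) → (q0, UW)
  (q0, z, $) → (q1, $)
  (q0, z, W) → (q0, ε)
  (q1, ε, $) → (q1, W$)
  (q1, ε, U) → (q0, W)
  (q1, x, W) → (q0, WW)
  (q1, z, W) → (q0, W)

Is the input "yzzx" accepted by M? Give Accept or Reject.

Accept

(q0, yzzx, $)
  read y, top $: go to q1, push W$ → (q1, zzx, W$)
  read z, top W: go to q0, push W → (q0, zx, W$)
  read z, top W: go to q0, push ε → (q0, x, $)
  read x, top $: go to q1, push UU$ → (q1, ε, UU$)
All input consumed; state q1 ∈ F.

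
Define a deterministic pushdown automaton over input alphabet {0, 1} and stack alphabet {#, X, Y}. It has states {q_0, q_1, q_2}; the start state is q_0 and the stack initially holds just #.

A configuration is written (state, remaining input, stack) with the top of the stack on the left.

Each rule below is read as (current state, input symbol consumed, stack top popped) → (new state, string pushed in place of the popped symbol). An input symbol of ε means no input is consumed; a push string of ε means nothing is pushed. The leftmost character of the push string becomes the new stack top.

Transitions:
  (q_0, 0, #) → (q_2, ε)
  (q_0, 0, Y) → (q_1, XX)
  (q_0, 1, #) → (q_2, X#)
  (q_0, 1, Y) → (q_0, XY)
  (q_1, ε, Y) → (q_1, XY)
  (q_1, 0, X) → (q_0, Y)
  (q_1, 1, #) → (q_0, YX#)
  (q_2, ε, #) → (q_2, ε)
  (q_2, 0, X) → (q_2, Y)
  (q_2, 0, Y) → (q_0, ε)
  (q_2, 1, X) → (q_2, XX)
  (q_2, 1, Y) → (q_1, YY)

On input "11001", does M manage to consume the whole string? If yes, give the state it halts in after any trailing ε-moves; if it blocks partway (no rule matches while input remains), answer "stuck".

stuck

(q_0, 11001, #)
  read 1, top #: go to q_2, push X# → (q_2, 1001, X#)
  read 1, top X: go to q_2, push XX → (q_2, 001, XX#)
  read 0, top X: go to q_2, push Y → (q_2, 01, YX#)
  read 0, top Y: go to q_0, push ε → (q_0, 1, X#)
No transition for (q_0, 1, top X); M blocks with input 1 remaining.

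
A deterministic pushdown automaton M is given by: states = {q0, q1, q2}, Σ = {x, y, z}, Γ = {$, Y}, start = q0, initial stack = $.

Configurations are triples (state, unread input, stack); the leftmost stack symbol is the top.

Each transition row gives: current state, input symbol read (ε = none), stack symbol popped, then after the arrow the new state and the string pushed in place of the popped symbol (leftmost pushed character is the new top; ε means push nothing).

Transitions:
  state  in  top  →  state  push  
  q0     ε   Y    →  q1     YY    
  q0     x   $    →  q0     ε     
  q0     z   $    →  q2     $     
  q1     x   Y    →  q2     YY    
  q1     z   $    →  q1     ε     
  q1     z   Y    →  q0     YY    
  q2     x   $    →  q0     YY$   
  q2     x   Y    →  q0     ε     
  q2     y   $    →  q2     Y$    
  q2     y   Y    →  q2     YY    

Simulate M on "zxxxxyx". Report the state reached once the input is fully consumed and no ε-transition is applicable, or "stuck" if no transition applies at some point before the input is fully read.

q1

(q0, zxxxxyx, $) ⊢ (q2, xxxxyx, $) ⊢ (q0, xxxyx, YY$) ⊢ (q1, xxxyx, YYY$) ⊢ (q2, xxyx, YYYY$) ⊢ (q0, xyx, YYY$) ⊢ (q1, xyx, YYYY$) ⊢ (q2, yx, YYYYY$) ⊢ (q2, x, YYYYYY$) ⊢ (q0, ε, YYYYY$) ⊢ (q1, ε, YYYYYY$)
All input consumed; M is in state q1.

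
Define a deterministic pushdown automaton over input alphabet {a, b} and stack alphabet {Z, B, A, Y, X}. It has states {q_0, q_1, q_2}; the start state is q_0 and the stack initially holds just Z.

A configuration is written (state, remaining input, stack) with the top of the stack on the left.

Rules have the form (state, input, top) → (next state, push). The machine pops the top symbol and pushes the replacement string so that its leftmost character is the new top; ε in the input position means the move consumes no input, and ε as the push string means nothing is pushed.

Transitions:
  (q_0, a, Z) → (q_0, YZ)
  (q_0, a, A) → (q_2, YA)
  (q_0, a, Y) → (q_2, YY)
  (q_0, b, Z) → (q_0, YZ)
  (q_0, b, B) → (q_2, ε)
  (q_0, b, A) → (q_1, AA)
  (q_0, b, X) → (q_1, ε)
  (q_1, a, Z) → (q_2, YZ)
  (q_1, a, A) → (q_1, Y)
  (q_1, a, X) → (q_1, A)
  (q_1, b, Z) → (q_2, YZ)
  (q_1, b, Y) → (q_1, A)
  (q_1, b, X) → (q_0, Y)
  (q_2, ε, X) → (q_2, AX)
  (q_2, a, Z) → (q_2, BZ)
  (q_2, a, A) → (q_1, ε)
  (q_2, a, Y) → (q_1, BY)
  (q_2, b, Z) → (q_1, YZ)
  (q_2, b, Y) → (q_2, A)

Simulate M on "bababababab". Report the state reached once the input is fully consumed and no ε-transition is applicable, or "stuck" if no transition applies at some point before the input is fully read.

q_1

(q_0, bababababab, Z) ⊢ (q_0, ababababab, YZ) ⊢ (q_2, babababab, YYZ) ⊢ (q_2, abababab, AYZ) ⊢ (q_1, bababab, YZ) ⊢ (q_1, ababab, AZ) ⊢ (q_1, babab, YZ) ⊢ (q_1, abab, AZ) ⊢ (q_1, bab, YZ) ⊢ (q_1, ab, AZ) ⊢ (q_1, b, YZ) ⊢ (q_1, ε, AZ)
All input consumed; M is in state q_1.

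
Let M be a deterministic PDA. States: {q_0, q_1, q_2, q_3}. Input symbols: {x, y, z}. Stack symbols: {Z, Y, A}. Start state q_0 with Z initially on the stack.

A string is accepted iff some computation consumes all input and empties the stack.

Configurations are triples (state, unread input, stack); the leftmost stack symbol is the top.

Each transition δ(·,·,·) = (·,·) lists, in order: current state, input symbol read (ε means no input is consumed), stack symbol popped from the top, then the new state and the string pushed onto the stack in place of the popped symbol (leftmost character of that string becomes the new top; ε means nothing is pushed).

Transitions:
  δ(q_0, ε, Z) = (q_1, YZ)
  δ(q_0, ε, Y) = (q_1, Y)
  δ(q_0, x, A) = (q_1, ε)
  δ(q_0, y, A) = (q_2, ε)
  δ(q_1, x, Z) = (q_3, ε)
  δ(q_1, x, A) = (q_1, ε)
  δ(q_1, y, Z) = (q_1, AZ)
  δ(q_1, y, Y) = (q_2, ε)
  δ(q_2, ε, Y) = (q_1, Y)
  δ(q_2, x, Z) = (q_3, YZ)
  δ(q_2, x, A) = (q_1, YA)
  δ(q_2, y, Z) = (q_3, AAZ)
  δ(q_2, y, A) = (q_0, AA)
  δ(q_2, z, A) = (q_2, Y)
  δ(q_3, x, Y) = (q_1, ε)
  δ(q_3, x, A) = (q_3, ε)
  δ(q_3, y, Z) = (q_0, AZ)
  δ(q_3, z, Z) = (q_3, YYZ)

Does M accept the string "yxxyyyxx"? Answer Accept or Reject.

(q_0, yxxyyyxx, Z)
  ε-move, top Z: go to q_1, push YZ → (q_1, yxxyyyxx, YZ)
  read y, top Y: go to q_2, push ε → (q_2, xxyyyxx, Z)
  read x, top Z: go to q_3, push YZ → (q_3, xyyyxx, YZ)
  read x, top Y: go to q_1, push ε → (q_1, yyyxx, Z)
  read y, top Z: go to q_1, push AZ → (q_1, yyxx, AZ)
No transition applies at (q_1, yyxx, AZ); input not fully consumed.

Reject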